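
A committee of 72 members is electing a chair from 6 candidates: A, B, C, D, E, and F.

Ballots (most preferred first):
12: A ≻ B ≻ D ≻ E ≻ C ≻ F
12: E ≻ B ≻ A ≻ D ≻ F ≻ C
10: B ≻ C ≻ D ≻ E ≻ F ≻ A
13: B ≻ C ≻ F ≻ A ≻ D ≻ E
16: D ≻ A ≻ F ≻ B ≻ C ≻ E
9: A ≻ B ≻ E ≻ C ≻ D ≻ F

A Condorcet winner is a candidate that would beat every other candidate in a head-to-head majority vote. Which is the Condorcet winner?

A vs B: 37–35
A vs C: 49–23
A vs D: 46–26
A vs E: 50–22
A vs F: 49–23
A beats every other candidate.

A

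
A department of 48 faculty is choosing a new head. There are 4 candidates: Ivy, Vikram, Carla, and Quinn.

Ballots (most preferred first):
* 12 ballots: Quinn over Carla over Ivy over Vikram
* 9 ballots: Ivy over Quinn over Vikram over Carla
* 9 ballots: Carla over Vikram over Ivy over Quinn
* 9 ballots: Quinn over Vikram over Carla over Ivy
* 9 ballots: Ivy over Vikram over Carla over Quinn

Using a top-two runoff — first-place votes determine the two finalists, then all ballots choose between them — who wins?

Ivy

Round 1 first-place votes: Ivy 18, Vikram 0, Carla 9, Quinn 21. Quinn and Ivy advance.
Runoff: Quinn is ranked above Ivy on 21 ballots, Ivy above Quinn on 27.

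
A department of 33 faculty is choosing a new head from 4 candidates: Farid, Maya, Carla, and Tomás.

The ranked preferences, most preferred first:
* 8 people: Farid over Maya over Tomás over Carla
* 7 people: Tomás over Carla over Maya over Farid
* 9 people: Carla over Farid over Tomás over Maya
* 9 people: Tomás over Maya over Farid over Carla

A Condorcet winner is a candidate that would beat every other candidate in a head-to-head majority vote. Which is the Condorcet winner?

Farid

Farid vs Maya: 17–16
Farid vs Carla: 17–16
Farid vs Tomás: 17–16
Farid beats every other candidate.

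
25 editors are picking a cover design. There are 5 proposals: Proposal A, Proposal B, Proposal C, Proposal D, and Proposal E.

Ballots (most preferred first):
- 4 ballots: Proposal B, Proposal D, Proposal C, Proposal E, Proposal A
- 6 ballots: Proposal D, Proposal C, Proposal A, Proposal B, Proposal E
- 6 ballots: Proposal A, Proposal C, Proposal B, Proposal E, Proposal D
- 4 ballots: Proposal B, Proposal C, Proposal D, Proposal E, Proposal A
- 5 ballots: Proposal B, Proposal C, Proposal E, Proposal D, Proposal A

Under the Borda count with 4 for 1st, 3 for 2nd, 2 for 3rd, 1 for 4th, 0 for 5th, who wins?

Proposal C

Proposal A: 4×0 + 6×2 + 6×4 + 4×0 + 5×0 = 36
Proposal B: 4×4 + 6×1 + 6×2 + 4×4 + 5×4 = 70
Proposal C: 4×2 + 6×3 + 6×3 + 4×3 + 5×3 = 71
Proposal D: 4×3 + 6×4 + 6×0 + 4×2 + 5×1 = 49
Proposal E: 4×1 + 6×0 + 6×1 + 4×1 + 5×2 = 24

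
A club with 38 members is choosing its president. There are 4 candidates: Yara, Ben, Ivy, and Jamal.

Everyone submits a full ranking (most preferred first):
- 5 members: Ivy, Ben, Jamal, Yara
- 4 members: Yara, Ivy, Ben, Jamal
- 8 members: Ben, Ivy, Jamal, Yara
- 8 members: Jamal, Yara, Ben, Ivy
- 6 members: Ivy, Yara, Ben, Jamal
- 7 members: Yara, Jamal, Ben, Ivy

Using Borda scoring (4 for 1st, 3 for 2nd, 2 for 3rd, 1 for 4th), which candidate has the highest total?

Yara: 5×1 + 4×4 + 8×1 + 8×3 + 6×3 + 7×4 = 99
Ben: 5×3 + 4×2 + 8×4 + 8×2 + 6×2 + 7×2 = 97
Ivy: 5×4 + 4×3 + 8×3 + 8×1 + 6×4 + 7×1 = 95
Jamal: 5×2 + 4×1 + 8×2 + 8×4 + 6×1 + 7×3 = 89

Yara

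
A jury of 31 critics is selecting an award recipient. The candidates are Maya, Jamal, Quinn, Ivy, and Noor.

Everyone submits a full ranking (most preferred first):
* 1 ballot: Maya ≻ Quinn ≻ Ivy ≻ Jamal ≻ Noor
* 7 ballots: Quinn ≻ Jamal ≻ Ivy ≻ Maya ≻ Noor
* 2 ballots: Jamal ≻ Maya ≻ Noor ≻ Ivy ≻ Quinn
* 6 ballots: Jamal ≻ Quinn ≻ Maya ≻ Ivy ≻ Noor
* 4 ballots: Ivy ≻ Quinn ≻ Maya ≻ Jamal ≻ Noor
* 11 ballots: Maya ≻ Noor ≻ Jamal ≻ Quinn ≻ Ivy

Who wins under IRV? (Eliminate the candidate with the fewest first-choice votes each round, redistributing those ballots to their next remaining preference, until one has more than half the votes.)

Round 1: Maya 12, Jamal 8, Quinn 7, Ivy 4, Noor 0. Noor eliminated.
Round 2: Maya 12, Jamal 8, Quinn 7, Ivy 4. Ivy eliminated.
Round 3: Maya 12, Jamal 8, Quinn 11. Jamal eliminated.
Round 4: Maya 14, Quinn 17. Quinn has a majority (≥16).

Quinn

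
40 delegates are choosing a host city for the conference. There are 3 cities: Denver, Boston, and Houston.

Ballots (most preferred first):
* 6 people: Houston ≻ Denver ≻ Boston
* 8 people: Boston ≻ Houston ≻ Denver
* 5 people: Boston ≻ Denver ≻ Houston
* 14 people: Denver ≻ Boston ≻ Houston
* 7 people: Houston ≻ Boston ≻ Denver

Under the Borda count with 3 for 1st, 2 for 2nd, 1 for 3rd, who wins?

Boston

Denver: 6×2 + 8×1 + 5×2 + 14×3 + 7×1 = 79
Boston: 6×1 + 8×3 + 5×3 + 14×2 + 7×2 = 87
Houston: 6×3 + 8×2 + 5×1 + 14×1 + 7×3 = 74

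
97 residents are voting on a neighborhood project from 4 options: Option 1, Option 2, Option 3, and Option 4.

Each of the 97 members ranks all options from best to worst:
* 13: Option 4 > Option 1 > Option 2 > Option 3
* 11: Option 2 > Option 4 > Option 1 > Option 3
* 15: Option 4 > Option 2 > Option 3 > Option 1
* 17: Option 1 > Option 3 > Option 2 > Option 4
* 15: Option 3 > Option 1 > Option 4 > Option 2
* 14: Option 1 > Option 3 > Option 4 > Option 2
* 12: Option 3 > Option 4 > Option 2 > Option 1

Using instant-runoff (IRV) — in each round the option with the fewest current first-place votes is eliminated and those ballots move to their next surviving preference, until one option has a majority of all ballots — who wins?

Option 4

Round 1: Option 1 31, Option 2 11, Option 3 27, Option 4 28. Option 2 eliminated.
Round 2: Option 1 31, Option 3 27, Option 4 39. Option 3 eliminated.
Round 3: Option 1 46, Option 4 51. Option 4 has a majority (≥49).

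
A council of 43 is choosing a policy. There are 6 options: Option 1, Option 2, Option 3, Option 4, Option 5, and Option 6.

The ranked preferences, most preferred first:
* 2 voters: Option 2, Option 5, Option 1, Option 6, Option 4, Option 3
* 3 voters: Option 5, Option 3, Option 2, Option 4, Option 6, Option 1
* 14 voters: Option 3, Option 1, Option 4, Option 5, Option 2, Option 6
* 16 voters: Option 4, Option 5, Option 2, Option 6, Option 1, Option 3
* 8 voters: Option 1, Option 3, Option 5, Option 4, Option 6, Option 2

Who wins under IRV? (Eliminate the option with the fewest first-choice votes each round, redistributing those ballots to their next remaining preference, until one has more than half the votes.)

Option 3

Round 1: Option 1 8, Option 2 2, Option 3 14, Option 4 16, Option 5 3, Option 6 0. Option 6 eliminated.
Round 2: Option 1 8, Option 2 2, Option 3 14, Option 4 16, Option 5 3. Option 2 eliminated.
Round 3: Option 1 8, Option 3 14, Option 4 16, Option 5 5. Option 5 eliminated.
Round 4: Option 1 10, Option 3 17, Option 4 16. Option 1 eliminated.
Round 5: Option 3 25, Option 4 18. Option 3 has a majority (≥22).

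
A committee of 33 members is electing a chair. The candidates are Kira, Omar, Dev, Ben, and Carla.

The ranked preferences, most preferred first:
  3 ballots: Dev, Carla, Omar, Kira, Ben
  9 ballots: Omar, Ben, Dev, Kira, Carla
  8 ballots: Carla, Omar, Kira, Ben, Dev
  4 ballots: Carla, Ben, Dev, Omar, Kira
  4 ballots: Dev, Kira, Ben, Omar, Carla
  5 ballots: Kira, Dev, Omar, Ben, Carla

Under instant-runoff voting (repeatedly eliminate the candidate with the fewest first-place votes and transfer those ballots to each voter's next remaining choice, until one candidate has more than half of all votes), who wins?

Round 1: Kira 5, Omar 9, Dev 7, Ben 0, Carla 12. Ben eliminated.
Round 2: Kira 5, Omar 9, Dev 7, Carla 12. Kira eliminated.
Round 3: Omar 9, Dev 12, Carla 12. Omar eliminated.
Round 4: Dev 21, Carla 12. Dev has a majority (≥17).

Dev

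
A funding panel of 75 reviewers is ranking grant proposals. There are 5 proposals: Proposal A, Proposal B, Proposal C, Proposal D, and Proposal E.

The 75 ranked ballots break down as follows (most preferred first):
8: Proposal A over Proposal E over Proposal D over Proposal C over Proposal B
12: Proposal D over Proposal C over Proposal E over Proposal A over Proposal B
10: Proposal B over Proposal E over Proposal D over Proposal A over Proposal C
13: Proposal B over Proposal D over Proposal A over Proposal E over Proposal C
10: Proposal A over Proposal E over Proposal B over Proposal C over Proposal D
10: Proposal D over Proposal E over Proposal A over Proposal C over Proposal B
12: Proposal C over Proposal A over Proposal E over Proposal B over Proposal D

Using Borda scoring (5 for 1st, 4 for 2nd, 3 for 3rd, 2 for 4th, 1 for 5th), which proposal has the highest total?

Proposal A: 8×5 + 12×2 + 10×2 + 13×3 + 10×5 + 10×3 + 12×4 = 251
Proposal B: 8×1 + 12×1 + 10×5 + 13×5 + 10×3 + 10×1 + 12×2 = 199
Proposal C: 8×2 + 12×4 + 10×1 + 13×1 + 10×2 + 10×2 + 12×5 = 187
Proposal D: 8×3 + 12×5 + 10×3 + 13×4 + 10×1 + 10×5 + 12×1 = 238
Proposal E: 8×4 + 12×3 + 10×4 + 13×2 + 10×4 + 10×4 + 12×3 = 250

Proposal A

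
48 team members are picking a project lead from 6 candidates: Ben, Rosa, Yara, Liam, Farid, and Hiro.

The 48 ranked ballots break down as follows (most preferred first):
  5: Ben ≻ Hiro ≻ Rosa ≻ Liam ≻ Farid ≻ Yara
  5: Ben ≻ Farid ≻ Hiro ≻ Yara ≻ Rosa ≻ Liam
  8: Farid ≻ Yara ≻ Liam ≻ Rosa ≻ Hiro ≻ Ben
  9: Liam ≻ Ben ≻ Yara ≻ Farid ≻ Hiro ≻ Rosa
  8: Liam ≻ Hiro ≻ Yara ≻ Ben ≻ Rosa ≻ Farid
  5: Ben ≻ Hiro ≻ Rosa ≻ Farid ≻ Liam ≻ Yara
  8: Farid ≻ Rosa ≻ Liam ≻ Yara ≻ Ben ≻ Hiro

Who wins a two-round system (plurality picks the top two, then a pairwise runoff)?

Farid

Round 1 first-place votes: Ben 15, Rosa 0, Yara 0, Liam 17, Farid 16, Hiro 0. Liam and Farid advance.
Runoff: Liam is ranked above Farid on 22 ballots, Farid above Liam on 26.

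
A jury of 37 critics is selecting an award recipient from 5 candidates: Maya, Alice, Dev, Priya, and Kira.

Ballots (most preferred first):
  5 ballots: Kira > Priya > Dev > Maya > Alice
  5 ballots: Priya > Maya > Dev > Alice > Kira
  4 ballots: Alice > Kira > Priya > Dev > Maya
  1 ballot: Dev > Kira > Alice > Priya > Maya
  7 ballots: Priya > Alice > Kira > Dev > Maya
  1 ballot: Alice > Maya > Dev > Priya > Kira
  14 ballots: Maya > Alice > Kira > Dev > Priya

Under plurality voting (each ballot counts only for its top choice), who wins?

Maya

First-place votes: Maya 14, Alice 5, Dev 1, Priya 12, Kira 5.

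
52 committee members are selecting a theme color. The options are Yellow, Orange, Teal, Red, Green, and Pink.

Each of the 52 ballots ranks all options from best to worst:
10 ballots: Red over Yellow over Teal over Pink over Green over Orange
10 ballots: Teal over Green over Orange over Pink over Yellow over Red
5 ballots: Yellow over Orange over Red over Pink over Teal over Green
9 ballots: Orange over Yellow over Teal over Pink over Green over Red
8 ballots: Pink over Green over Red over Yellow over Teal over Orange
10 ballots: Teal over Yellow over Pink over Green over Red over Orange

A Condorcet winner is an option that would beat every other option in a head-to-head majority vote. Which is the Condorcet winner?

Yellow vs Orange: 33–19
Yellow vs Teal: 32–20
Yellow vs Red: 34–18
Yellow vs Green: 34–18
Yellow vs Pink: 34–18
Yellow beats every other option.

Yellow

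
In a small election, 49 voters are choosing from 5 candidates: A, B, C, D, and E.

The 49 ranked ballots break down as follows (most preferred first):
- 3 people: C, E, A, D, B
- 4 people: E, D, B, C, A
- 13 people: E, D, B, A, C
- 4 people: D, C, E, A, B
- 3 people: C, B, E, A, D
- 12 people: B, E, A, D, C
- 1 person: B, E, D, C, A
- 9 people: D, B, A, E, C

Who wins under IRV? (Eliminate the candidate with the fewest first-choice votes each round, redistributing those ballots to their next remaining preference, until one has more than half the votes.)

B

Round 1: A 0, B 13, C 6, D 13, E 17. A eliminated.
Round 2: B 13, C 6, D 13, E 17. C eliminated.
Round 3: B 16, D 13, E 20. D eliminated.
Round 4: B 25, E 24. B has a majority (≥25).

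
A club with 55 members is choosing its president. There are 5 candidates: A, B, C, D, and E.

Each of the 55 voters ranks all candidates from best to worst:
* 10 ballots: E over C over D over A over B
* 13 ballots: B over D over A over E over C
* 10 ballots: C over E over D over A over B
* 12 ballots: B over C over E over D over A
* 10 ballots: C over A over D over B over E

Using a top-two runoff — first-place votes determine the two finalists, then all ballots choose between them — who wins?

Round 1 first-place votes: A 0, B 25, C 20, D 0, E 10. B and C advance.
Runoff: B is ranked above C on 25 ballots, C above B on 30.

C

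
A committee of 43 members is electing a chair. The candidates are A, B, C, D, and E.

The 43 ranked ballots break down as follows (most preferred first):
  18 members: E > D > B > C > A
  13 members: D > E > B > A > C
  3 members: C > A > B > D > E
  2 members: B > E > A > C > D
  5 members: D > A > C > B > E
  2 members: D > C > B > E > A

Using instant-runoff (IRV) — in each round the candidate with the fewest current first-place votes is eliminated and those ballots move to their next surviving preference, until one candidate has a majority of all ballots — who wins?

D

Round 1: A 0, B 2, C 3, D 20, E 18. A eliminated.
Round 2: B 2, C 3, D 20, E 18. B eliminated.
Round 3: C 3, D 20, E 20. C eliminated.
Round 4: D 23, E 20. D has a majority (≥22).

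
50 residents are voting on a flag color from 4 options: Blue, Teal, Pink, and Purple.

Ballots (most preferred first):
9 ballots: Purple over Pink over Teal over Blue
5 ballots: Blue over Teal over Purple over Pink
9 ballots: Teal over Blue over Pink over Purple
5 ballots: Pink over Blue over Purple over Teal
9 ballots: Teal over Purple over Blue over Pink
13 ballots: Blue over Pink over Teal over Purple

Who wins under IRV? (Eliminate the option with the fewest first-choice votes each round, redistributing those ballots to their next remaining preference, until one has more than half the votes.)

Round 1: Blue 18, Teal 18, Pink 5, Purple 9. Pink eliminated.
Round 2: Blue 23, Teal 18, Purple 9. Purple eliminated.
Round 3: Blue 23, Teal 27. Teal has a majority (≥26).

Teal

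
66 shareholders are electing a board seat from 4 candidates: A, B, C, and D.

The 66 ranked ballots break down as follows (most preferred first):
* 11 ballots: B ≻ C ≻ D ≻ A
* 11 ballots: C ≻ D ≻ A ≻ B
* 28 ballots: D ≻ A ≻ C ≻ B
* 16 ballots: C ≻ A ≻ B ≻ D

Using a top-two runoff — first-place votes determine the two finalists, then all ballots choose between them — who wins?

C

Round 1 first-place votes: A 0, B 11, C 27, D 28. D and C advance.
Runoff: D is ranked above C on 28 ballots, C above D on 38.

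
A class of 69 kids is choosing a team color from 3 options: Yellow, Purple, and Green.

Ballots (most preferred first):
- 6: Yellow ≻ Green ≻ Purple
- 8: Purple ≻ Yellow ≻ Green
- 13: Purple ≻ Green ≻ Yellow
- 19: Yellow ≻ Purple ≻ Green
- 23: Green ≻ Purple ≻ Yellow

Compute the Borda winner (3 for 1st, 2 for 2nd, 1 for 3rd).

Purple

Yellow: 6×3 + 8×2 + 13×1 + 19×3 + 23×1 = 127
Purple: 6×1 + 8×3 + 13×3 + 19×2 + 23×2 = 153
Green: 6×2 + 8×1 + 13×2 + 19×1 + 23×3 = 134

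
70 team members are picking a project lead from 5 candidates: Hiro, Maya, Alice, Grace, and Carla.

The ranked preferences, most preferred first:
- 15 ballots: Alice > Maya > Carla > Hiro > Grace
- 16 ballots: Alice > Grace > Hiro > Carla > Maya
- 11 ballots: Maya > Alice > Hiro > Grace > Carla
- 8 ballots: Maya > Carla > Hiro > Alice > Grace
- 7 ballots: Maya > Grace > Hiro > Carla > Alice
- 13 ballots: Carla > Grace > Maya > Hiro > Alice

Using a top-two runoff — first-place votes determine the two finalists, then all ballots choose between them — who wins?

Maya

Round 1 first-place votes: Hiro 0, Maya 26, Alice 31, Grace 0, Carla 13. Alice and Maya advance.
Runoff: Alice is ranked above Maya on 31 ballots, Maya above Alice on 39.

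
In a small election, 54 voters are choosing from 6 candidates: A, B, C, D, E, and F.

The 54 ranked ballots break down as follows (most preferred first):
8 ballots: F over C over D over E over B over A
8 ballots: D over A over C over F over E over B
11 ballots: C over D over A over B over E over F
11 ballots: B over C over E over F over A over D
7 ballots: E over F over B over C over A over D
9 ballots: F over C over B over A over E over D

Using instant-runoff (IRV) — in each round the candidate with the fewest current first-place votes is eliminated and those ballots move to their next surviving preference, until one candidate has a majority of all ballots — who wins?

Round 1: A 0, B 11, C 11, D 8, E 7, F 17. A eliminated.
Round 2: B 11, C 11, D 8, E 7, F 17. E eliminated.
Round 3: B 11, C 11, D 8, F 24. D eliminated.
Round 4: B 11, C 19, F 24. B eliminated.
Round 5: C 30, F 24. C has a majority (≥28).

C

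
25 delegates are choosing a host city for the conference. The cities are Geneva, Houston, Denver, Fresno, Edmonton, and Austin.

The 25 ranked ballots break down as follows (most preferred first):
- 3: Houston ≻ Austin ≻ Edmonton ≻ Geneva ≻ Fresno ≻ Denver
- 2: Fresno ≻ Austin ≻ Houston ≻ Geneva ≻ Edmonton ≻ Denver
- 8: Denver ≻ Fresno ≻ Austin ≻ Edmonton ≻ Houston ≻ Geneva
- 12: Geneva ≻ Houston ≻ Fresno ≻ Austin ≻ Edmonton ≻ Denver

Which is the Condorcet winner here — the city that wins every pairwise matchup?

Houston vs Geneva: 13–12
Houston vs Denver: 17–8
Houston vs Fresno: 15–10
Houston vs Edmonton: 17–8
Houston vs Austin: 15–10
Houston beats every other city.

Houston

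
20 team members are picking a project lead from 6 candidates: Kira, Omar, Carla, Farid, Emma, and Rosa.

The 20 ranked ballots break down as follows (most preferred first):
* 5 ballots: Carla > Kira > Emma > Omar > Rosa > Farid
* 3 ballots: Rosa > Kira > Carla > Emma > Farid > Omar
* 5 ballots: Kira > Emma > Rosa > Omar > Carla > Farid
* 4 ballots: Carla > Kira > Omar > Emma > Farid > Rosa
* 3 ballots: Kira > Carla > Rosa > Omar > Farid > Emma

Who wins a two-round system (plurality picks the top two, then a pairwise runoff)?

Kira

Round 1 first-place votes: Kira 8, Omar 0, Carla 9, Farid 0, Emma 0, Rosa 3. Carla and Kira advance.
Runoff: Carla is ranked above Kira on 9 ballots, Kira above Carla on 11.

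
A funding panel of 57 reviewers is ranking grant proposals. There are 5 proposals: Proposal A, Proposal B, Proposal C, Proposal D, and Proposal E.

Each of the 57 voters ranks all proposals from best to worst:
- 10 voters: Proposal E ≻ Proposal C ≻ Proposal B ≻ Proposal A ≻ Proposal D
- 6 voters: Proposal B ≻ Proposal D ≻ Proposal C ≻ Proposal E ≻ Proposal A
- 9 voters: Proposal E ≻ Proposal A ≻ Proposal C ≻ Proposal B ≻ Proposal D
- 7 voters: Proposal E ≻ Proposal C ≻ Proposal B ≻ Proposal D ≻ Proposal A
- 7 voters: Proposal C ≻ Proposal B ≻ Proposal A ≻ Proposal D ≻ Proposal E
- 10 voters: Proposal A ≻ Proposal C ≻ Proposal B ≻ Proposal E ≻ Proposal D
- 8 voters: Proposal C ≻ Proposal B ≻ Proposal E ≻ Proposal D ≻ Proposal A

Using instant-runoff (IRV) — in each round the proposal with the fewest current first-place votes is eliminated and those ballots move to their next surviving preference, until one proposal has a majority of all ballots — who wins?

Round 1: Proposal A 10, Proposal B 6, Proposal C 15, Proposal D 0, Proposal E 26. Proposal D eliminated.
Round 2: Proposal A 10, Proposal B 6, Proposal C 15, Proposal E 26. Proposal B eliminated.
Round 3: Proposal A 10, Proposal C 21, Proposal E 26. Proposal A eliminated.
Round 4: Proposal C 31, Proposal E 26. Proposal C has a majority (≥29).

Proposal C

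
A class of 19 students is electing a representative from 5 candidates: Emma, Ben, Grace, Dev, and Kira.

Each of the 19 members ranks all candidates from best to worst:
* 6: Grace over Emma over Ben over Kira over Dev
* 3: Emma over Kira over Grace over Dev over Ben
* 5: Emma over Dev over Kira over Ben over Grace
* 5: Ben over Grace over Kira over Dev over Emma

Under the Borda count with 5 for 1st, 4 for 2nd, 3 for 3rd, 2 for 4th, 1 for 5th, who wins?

Emma: 6×4 + 3×5 + 5×5 + 5×1 = 69
Ben: 6×3 + 3×1 + 5×2 + 5×5 = 56
Grace: 6×5 + 3×3 + 5×1 + 5×4 = 64
Dev: 6×1 + 3×2 + 5×4 + 5×2 = 42
Kira: 6×2 + 3×4 + 5×3 + 5×3 = 54

Emma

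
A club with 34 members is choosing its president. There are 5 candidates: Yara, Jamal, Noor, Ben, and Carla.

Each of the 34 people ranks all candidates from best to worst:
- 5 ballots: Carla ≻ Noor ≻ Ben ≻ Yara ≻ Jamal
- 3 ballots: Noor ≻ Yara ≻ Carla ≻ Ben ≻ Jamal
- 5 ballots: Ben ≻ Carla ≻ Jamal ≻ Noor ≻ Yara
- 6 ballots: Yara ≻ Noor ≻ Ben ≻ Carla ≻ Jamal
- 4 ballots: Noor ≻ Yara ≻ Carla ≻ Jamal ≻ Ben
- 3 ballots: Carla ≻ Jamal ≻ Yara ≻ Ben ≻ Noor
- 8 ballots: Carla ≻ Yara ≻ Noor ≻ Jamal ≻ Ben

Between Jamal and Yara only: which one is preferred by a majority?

Yara

Jamal is ranked above Yara on 8 ballots; Yara above Jamal on 26.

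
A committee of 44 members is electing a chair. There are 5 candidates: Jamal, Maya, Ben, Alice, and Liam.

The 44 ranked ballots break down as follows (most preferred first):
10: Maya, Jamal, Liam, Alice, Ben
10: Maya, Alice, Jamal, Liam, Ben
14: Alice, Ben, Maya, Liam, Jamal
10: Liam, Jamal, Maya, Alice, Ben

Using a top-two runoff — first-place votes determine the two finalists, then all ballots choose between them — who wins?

Round 1 first-place votes: Jamal 0, Maya 20, Ben 0, Alice 14, Liam 10. Maya and Alice advance.
Runoff: Maya is ranked above Alice on 30 ballots, Alice above Maya on 14.

Maya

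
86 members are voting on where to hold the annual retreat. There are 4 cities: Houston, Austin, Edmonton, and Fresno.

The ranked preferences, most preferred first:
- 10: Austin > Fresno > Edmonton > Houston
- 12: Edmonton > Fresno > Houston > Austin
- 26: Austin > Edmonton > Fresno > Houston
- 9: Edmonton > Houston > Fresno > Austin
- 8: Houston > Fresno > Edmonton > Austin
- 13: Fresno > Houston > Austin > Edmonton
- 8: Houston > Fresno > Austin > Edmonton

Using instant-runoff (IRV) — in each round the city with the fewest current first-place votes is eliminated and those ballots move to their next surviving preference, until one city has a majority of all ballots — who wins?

Round 1: Houston 16, Austin 36, Edmonton 21, Fresno 13. Fresno eliminated.
Round 2: Houston 29, Austin 36, Edmonton 21. Edmonton eliminated.
Round 3: Houston 50, Austin 36. Houston has a majority (≥44).

Houston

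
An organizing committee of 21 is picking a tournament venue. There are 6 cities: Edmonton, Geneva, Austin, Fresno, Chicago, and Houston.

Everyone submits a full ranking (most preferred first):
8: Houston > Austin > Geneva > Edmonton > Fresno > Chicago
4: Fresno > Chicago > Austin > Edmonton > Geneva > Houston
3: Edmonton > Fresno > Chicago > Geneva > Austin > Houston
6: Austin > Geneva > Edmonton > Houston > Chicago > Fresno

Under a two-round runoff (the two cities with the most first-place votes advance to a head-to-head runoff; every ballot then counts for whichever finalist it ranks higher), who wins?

Austin

Round 1 first-place votes: Edmonton 3, Geneva 0, Austin 6, Fresno 4, Chicago 0, Houston 8. Houston and Austin advance.
Runoff: Houston is ranked above Austin on 8 ballots, Austin above Houston on 13.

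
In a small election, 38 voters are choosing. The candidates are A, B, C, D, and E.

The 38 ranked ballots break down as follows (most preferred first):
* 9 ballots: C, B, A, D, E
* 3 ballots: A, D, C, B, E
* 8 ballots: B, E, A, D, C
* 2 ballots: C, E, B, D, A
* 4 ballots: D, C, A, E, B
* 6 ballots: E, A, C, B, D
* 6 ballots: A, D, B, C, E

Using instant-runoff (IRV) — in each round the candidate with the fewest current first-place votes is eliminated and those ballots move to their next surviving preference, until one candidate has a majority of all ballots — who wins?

Round 1: A 9, B 8, C 11, D 4, E 6. D eliminated.
Round 2: A 9, B 8, C 15, E 6. E eliminated.
Round 3: A 15, B 8, C 15. B eliminated.
Round 4: A 23, C 15. A has a majority (≥20).

A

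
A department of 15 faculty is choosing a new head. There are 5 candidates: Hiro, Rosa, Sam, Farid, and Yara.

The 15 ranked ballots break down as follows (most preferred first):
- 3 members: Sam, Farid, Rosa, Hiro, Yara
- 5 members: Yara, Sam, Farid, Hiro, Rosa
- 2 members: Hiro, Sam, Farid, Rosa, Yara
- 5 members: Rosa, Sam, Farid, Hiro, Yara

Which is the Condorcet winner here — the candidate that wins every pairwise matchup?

Sam vs Hiro: 13–2
Sam vs Rosa: 10–5
Sam vs Farid: 15–0
Sam vs Yara: 10–5
Sam beats every other candidate.

Sam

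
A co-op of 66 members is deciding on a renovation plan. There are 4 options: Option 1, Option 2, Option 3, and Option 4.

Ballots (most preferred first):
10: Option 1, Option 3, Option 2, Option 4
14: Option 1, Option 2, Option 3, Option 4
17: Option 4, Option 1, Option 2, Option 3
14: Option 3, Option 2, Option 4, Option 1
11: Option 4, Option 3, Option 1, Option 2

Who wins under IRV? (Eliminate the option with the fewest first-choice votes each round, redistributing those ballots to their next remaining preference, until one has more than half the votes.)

Option 4

Round 1: Option 1 24, Option 2 0, Option 3 14, Option 4 28. Option 2 eliminated.
Round 2: Option 1 24, Option 3 14, Option 4 28. Option 3 eliminated.
Round 3: Option 1 24, Option 4 42. Option 4 has a majority (≥34).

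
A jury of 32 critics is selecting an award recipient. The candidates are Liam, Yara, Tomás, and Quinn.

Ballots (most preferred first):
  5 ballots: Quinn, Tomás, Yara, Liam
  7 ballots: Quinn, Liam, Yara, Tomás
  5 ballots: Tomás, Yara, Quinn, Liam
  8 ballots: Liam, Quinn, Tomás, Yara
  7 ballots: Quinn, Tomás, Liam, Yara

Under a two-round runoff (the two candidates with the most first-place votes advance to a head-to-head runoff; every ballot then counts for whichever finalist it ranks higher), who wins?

Round 1 first-place votes: Liam 8, Yara 0, Tomás 5, Quinn 19. Quinn and Liam advance.
Runoff: Quinn is ranked above Liam on 24 ballots, Liam above Quinn on 8.

Quinn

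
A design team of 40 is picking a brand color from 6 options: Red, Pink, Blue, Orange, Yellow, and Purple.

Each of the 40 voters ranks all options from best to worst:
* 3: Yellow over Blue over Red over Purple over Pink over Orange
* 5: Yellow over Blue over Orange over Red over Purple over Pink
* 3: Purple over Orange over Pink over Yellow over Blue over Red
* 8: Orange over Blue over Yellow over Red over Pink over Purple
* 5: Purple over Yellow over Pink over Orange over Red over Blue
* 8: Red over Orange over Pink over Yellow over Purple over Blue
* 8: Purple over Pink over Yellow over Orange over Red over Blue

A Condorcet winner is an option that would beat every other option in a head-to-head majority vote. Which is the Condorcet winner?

Yellow vs Red: 32–8
Yellow vs Pink: 21–19
Yellow vs Blue: 32–8
Yellow vs Orange: 21–19
Yellow vs Purple: 24–16
Yellow beats every other option.

Yellow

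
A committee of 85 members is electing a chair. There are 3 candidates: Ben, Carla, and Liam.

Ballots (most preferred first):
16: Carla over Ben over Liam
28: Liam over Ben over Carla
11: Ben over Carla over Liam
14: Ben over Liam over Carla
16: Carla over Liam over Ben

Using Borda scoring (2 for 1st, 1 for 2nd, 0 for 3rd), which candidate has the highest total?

Ben: 16×1 + 28×1 + 11×2 + 14×2 + 16×0 = 94
Carla: 16×2 + 28×0 + 11×1 + 14×0 + 16×2 = 75
Liam: 16×0 + 28×2 + 11×0 + 14×1 + 16×1 = 86

Ben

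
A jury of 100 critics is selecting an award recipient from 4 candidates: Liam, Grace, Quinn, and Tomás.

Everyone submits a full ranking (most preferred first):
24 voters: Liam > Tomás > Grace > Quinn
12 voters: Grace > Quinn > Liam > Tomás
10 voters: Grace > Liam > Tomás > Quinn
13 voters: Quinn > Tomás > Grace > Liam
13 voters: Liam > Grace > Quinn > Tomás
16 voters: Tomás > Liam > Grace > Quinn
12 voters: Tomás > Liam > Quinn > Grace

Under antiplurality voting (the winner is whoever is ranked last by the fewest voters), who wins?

Grace

Last-place votes: Liam 13, Grace 12, Quinn 50, Tomás 25.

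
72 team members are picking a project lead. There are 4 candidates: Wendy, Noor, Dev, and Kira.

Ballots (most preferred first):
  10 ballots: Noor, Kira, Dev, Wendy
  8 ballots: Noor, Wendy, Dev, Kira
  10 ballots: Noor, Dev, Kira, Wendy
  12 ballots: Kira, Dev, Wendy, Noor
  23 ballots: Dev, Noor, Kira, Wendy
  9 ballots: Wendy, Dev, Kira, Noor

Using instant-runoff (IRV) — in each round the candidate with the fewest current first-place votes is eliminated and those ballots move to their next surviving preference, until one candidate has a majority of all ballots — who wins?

Dev

Round 1: Wendy 9, Noor 28, Dev 23, Kira 12. Wendy eliminated.
Round 2: Noor 28, Dev 32, Kira 12. Kira eliminated.
Round 3: Noor 28, Dev 44. Dev has a majority (≥37).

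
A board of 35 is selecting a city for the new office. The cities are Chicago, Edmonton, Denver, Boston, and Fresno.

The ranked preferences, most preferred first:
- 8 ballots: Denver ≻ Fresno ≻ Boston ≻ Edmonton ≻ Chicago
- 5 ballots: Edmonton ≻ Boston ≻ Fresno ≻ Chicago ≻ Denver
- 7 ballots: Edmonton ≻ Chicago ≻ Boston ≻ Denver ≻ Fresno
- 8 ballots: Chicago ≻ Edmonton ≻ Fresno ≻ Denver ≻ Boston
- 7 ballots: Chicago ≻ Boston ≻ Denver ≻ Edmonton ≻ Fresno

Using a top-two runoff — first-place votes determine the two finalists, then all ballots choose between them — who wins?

Round 1 first-place votes: Chicago 15, Edmonton 12, Denver 8, Boston 0, Fresno 0. Chicago and Edmonton advance.
Runoff: Chicago is ranked above Edmonton on 15 ballots, Edmonton above Chicago on 20.

Edmonton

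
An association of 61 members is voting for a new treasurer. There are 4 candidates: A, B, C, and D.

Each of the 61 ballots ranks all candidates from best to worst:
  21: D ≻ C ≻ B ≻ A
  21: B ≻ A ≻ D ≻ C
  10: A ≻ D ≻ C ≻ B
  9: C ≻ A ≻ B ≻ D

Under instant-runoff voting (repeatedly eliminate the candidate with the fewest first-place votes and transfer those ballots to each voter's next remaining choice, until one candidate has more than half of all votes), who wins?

Round 1: A 10, B 21, C 9, D 21. C eliminated.
Round 2: A 19, B 21, D 21. A eliminated.
Round 3: B 30, D 31. D has a majority (≥31).

D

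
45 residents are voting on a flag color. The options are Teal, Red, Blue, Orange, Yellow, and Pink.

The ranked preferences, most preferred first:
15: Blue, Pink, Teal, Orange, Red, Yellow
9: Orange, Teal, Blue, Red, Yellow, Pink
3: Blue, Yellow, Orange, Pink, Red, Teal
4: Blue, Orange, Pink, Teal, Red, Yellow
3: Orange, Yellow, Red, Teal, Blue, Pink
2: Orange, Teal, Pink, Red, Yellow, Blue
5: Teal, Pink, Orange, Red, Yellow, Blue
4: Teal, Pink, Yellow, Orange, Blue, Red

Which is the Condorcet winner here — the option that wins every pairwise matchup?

Teal

Teal vs Red: 39–6
Teal vs Blue: 23–22
Teal vs Orange: 24–21
Teal vs Yellow: 39–6
Teal vs Pink: 23–22
Teal beats every other option.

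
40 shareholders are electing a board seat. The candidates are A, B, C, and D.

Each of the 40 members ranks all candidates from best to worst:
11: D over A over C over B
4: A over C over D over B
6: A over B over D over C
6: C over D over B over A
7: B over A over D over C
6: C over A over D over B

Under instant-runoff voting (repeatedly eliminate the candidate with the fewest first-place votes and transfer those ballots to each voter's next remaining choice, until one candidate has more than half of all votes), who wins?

A

Round 1: A 10, B 7, C 12, D 11. B eliminated.
Round 2: A 17, C 12, D 11. D eliminated.
Round 3: A 28, C 12. A has a majority (≥21).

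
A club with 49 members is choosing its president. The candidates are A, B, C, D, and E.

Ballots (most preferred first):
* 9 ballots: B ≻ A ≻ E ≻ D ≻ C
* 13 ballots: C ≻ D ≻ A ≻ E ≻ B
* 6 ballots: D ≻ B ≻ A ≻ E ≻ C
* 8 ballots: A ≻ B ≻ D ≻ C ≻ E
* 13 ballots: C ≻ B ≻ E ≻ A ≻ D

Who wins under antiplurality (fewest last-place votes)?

A

Last-place votes: A 0, B 13, C 15, D 13, E 8.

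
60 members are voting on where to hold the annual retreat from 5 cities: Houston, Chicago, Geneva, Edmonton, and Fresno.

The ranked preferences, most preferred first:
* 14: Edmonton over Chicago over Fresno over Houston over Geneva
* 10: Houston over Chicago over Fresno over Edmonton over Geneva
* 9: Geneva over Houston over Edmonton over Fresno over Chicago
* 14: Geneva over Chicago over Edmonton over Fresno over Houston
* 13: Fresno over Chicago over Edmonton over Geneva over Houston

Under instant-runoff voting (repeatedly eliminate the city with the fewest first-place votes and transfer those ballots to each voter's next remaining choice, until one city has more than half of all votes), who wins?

Round 1: Houston 10, Chicago 0, Geneva 23, Edmonton 14, Fresno 13. Chicago eliminated.
Round 2: Houston 10, Geneva 23, Edmonton 14, Fresno 13. Houston eliminated.
Round 3: Geneva 23, Edmonton 14, Fresno 23. Edmonton eliminated.
Round 4: Geneva 23, Fresno 37. Fresno has a majority (≥31).

Fresno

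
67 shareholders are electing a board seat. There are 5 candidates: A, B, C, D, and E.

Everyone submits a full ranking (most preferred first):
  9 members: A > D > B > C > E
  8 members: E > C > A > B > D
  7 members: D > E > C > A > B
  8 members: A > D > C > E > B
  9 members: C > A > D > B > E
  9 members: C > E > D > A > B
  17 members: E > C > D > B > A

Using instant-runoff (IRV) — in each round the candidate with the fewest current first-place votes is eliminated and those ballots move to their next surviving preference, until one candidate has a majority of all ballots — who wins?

Round 1: A 17, B 0, C 18, D 7, E 25. B eliminated.
Round 2: A 17, C 18, D 7, E 25. D eliminated.
Round 3: A 17, C 18, E 32. A eliminated.
Round 4: C 35, E 32. C has a majority (≥34).

C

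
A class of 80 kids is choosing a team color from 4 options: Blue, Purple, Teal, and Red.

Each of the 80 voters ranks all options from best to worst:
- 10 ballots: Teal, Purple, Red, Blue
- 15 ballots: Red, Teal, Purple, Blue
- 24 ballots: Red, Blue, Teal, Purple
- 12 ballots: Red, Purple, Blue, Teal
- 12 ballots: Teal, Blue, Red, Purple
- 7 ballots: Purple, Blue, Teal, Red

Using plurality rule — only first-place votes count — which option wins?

Red

First-place votes: Blue 0, Purple 7, Teal 22, Red 51.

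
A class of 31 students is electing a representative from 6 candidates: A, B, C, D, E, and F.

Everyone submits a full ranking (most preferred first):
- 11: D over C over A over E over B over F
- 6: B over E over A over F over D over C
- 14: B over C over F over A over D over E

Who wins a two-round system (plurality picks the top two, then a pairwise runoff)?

B

Round 1 first-place votes: A 0, B 20, C 0, D 11, E 0, F 0. B and D advance.
Runoff: B is ranked above D on 20 ballots, D above B on 11.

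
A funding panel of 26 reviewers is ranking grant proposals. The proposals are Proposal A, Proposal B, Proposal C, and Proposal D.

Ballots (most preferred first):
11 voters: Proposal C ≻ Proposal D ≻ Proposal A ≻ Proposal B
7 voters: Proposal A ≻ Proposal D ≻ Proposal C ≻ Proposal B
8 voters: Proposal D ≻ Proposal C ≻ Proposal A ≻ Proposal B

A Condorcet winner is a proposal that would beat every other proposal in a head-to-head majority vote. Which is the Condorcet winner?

Proposal D vs Proposal A: 19–7
Proposal D vs Proposal B: 26–0
Proposal D vs Proposal C: 15–11
Proposal D beats every other proposal.

Proposal D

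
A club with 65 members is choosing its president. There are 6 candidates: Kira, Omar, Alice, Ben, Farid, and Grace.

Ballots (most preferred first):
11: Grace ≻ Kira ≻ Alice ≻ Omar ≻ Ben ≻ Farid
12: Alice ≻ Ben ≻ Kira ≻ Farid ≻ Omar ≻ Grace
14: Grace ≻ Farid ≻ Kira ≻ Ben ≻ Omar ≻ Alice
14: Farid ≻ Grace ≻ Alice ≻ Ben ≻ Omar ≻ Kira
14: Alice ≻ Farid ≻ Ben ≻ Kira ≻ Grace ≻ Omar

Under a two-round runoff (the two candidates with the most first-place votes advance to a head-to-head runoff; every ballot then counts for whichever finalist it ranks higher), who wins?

Grace

Round 1 first-place votes: Kira 0, Omar 0, Alice 26, Ben 0, Farid 14, Grace 25. Alice and Grace advance.
Runoff: Alice is ranked above Grace on 26 ballots, Grace above Alice on 39.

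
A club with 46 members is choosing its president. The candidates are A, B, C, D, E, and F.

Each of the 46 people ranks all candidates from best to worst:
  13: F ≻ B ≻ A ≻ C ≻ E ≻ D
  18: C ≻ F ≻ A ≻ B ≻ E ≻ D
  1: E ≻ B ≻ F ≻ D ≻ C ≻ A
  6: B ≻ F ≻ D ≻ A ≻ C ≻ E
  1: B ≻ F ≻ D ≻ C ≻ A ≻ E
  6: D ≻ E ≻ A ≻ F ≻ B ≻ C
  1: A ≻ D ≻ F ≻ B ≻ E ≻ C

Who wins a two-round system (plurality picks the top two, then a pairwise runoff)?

Round 1 first-place votes: A 1, B 7, C 18, D 6, E 1, F 13. C and F advance.
Runoff: C is ranked above F on 18 ballots, F above C on 28.

F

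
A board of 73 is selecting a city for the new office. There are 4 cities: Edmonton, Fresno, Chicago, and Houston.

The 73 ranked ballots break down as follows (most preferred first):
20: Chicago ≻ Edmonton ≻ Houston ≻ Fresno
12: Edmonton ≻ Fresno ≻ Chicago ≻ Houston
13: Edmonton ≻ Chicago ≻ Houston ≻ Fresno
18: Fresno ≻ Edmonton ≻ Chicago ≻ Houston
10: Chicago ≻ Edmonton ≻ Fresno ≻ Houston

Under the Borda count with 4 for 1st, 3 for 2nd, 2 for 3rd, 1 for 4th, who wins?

Edmonton: 20×3 + 12×4 + 13×4 + 18×3 + 10×3 = 244
Fresno: 20×1 + 12×3 + 13×1 + 18×4 + 10×2 = 161
Chicago: 20×4 + 12×2 + 13×3 + 18×2 + 10×4 = 219
Houston: 20×2 + 12×1 + 13×2 + 18×1 + 10×1 = 106

Edmonton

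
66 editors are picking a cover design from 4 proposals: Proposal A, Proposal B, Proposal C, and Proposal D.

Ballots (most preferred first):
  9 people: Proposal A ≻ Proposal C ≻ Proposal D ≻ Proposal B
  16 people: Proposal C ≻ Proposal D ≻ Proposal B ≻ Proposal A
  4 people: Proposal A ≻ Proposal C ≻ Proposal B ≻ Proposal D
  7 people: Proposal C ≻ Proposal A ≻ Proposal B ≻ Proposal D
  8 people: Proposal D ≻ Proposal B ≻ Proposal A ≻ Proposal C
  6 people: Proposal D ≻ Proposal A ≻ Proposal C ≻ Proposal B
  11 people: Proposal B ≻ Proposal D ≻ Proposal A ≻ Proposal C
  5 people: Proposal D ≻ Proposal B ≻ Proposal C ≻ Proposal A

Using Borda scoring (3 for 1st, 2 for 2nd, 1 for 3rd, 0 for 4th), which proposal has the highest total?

Proposal A: 9×3 + 16×0 + 4×3 + 7×2 + 8×1 + 6×2 + 11×1 + 5×0 = 84
Proposal B: 9×0 + 16×1 + 4×1 + 7×1 + 8×2 + 6×0 + 11×3 + 5×2 = 86
Proposal C: 9×2 + 16×3 + 4×2 + 7×3 + 8×0 + 6×1 + 11×0 + 5×1 = 106
Proposal D: 9×1 + 16×2 + 4×0 + 7×0 + 8×3 + 6×3 + 11×2 + 5×3 = 120

Proposal D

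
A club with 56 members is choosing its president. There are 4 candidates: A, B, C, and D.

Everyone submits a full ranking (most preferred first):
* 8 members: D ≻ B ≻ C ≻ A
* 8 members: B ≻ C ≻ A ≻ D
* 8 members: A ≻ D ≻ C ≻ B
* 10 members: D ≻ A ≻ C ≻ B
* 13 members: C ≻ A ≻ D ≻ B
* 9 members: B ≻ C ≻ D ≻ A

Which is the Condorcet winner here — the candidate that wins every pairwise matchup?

C vs A: 38–18
C vs B: 31–25
C vs D: 30–26
C beats every other candidate.

C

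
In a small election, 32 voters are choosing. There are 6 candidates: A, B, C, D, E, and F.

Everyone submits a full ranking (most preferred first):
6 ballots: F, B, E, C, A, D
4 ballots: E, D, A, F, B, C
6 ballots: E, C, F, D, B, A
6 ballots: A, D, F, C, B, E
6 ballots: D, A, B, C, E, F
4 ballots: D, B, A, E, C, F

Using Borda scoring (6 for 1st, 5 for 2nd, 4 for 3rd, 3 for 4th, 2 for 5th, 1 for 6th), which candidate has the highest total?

A: 6×2 + 4×4 + 6×1 + 6×6 + 6×5 + 4×4 = 116
B: 6×5 + 4×2 + 6×2 + 6×2 + 6×4 + 4×5 = 106
C: 6×3 + 4×1 + 6×5 + 6×3 + 6×3 + 4×2 = 96
D: 6×1 + 4×5 + 6×3 + 6×5 + 6×6 + 4×6 = 134
E: 6×4 + 4×6 + 6×6 + 6×1 + 6×2 + 4×3 = 114
F: 6×6 + 4×3 + 6×4 + 6×4 + 6×1 + 4×1 = 106

D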